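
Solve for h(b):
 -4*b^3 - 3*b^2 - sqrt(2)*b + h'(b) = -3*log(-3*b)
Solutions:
 h(b) = C1 + b^4 + b^3 + sqrt(2)*b^2/2 - 3*b*log(-b) + 3*b*(1 - log(3))


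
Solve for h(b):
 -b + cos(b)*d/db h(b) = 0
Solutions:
 h(b) = C1 + Integral(b/cos(b), b)


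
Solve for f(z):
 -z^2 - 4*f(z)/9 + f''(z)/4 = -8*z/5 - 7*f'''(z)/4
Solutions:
 f(z) = C1*exp(-z*((28*sqrt(1761) + 1175)^(-1/3) + 2 + (28*sqrt(1761) + 1175)^(1/3))/42)*sin(sqrt(3)*z*(-(28*sqrt(1761) + 1175)^(1/3) + (28*sqrt(1761) + 1175)^(-1/3))/42) + C2*exp(-z*((28*sqrt(1761) + 1175)^(-1/3) + 2 + (28*sqrt(1761) + 1175)^(1/3))/42)*cos(sqrt(3)*z*(-(28*sqrt(1761) + 1175)^(1/3) + (28*sqrt(1761) + 1175)^(-1/3))/42) + C3*exp(z*(-1 + (28*sqrt(1761) + 1175)^(-1/3) + (28*sqrt(1761) + 1175)^(1/3))/21) - 9*z^2/4 + 18*z/5 - 81/32


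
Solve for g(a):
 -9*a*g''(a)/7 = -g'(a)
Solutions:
 g(a) = C1 + C2*a^(16/9)


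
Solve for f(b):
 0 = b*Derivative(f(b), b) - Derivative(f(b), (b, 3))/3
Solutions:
 f(b) = C1 + Integral(C2*airyai(3^(1/3)*b) + C3*airybi(3^(1/3)*b), b)


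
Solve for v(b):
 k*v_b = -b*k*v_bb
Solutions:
 v(b) = C1 + C2*log(b)


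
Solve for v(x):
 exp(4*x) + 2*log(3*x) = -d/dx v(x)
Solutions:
 v(x) = C1 - 2*x*log(x) + 2*x*(1 - log(3)) - exp(4*x)/4


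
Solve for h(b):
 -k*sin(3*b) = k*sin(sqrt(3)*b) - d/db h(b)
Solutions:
 h(b) = C1 - k*cos(3*b)/3 - sqrt(3)*k*cos(sqrt(3)*b)/3


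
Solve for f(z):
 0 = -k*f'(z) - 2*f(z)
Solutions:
 f(z) = C1*exp(-2*z/k)


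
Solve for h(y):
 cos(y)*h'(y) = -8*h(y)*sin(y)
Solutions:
 h(y) = C1*cos(y)^8


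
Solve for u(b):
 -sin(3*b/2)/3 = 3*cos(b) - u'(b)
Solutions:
 u(b) = C1 + 3*sin(b) - 2*cos(3*b/2)/9


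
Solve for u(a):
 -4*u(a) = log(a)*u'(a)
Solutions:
 u(a) = C1*exp(-4*li(a))


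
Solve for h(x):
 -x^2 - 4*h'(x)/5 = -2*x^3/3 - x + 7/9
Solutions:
 h(x) = C1 + 5*x^4/24 - 5*x^3/12 + 5*x^2/8 - 35*x/36


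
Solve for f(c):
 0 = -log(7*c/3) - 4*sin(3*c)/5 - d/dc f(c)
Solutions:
 f(c) = C1 - c*log(c) - c*log(7) + c + c*log(3) + 4*cos(3*c)/15


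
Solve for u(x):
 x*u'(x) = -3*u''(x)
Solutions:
 u(x) = C1 + C2*erf(sqrt(6)*x/6)


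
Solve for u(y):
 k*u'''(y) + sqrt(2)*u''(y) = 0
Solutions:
 u(y) = C1 + C2*y + C3*exp(-sqrt(2)*y/k)


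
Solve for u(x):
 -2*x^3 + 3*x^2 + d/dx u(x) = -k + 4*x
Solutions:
 u(x) = C1 - k*x + x^4/2 - x^3 + 2*x^2


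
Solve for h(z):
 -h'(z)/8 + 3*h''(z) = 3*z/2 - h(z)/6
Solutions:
 h(z) = 9*z + (C1*sin(sqrt(127)*z/48) + C2*cos(sqrt(127)*z/48))*exp(z/48) + 27/4


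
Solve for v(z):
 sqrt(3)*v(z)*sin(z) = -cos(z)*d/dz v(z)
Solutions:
 v(z) = C1*cos(z)^(sqrt(3))


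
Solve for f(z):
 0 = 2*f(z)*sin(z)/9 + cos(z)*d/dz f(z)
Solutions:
 f(z) = C1*cos(z)^(2/9)


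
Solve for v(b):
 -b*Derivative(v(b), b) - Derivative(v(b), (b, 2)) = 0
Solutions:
 v(b) = C1 + C2*erf(sqrt(2)*b/2)


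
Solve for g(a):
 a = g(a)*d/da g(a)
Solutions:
 g(a) = -sqrt(C1 + a^2)
 g(a) = sqrt(C1 + a^2)


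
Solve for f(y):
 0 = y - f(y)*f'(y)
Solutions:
 f(y) = -sqrt(C1 + y^2)
 f(y) = sqrt(C1 + y^2)


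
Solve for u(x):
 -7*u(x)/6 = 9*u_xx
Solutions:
 u(x) = C1*sin(sqrt(42)*x/18) + C2*cos(sqrt(42)*x/18)


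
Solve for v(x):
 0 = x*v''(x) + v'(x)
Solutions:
 v(x) = C1 + C2*log(x)


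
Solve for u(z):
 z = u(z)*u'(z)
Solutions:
 u(z) = -sqrt(C1 + z^2)
 u(z) = sqrt(C1 + z^2)


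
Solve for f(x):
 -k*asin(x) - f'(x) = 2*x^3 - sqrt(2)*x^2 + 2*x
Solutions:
 f(x) = C1 - k*(x*asin(x) + sqrt(1 - x^2)) - x^4/2 + sqrt(2)*x^3/3 - x^2


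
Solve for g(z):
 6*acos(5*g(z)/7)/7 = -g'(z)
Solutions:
 Integral(1/acos(5*_y/7), (_y, g(z))) = C1 - 6*z/7


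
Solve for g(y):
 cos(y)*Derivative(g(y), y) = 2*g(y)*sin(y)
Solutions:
 g(y) = C1/cos(y)^2


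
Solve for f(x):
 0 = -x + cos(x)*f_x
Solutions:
 f(x) = C1 + Integral(x/cos(x), x)


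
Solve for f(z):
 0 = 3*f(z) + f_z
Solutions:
 f(z) = C1*exp(-3*z)


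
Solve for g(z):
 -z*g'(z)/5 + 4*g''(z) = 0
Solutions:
 g(z) = C1 + C2*erfi(sqrt(10)*z/20)


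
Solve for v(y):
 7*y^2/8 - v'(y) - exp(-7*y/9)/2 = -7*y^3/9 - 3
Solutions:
 v(y) = C1 + 7*y^4/36 + 7*y^3/24 + 3*y + 9*exp(-7*y/9)/14


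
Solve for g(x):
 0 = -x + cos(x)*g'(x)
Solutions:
 g(x) = C1 + Integral(x/cos(x), x)


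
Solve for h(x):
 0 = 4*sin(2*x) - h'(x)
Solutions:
 h(x) = C1 - 2*cos(2*x)


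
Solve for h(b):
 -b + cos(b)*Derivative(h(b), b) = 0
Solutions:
 h(b) = C1 + Integral(b/cos(b), b)


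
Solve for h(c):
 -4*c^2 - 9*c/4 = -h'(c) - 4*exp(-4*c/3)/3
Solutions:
 h(c) = C1 + 4*c^3/3 + 9*c^2/8 + exp(-4*c/3)


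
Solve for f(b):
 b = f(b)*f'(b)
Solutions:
 f(b) = -sqrt(C1 + b^2)
 f(b) = sqrt(C1 + b^2)


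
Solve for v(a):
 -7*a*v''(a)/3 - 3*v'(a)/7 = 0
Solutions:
 v(a) = C1 + C2*a^(40/49)


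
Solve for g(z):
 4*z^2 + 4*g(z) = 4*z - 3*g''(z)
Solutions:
 g(z) = C1*sin(2*sqrt(3)*z/3) + C2*cos(2*sqrt(3)*z/3) - z^2 + z + 3/2


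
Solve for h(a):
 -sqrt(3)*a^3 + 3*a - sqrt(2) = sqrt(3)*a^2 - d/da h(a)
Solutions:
 h(a) = C1 + sqrt(3)*a^4/4 + sqrt(3)*a^3/3 - 3*a^2/2 + sqrt(2)*a


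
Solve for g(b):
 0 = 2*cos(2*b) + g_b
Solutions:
 g(b) = C1 - sin(2*b)


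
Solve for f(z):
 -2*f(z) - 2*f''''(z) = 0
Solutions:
 f(z) = (C1*sin(sqrt(2)*z/2) + C2*cos(sqrt(2)*z/2))*exp(-sqrt(2)*z/2) + (C3*sin(sqrt(2)*z/2) + C4*cos(sqrt(2)*z/2))*exp(sqrt(2)*z/2)


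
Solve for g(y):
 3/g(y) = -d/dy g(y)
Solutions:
 g(y) = -sqrt(C1 - 6*y)
 g(y) = sqrt(C1 - 6*y)


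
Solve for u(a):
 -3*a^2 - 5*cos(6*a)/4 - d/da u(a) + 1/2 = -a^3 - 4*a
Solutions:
 u(a) = C1 + a^4/4 - a^3 + 2*a^2 + a/2 - 5*sin(6*a)/24


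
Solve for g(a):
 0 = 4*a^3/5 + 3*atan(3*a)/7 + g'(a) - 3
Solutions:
 g(a) = C1 - a^4/5 - 3*a*atan(3*a)/7 + 3*a + log(9*a^2 + 1)/14


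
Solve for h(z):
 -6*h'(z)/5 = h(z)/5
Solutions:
 h(z) = C1*exp(-z/6)


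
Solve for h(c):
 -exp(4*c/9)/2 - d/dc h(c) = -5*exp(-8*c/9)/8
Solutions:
 h(c) = C1 - 9*exp(4*c/9)/8 - 45*exp(-8*c/9)/64


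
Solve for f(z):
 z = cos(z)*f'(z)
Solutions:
 f(z) = C1 + Integral(z/cos(z), z)


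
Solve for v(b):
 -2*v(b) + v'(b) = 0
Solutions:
 v(b) = C1*exp(2*b)


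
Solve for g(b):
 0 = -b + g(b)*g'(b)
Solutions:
 g(b) = -sqrt(C1 + b^2)
 g(b) = sqrt(C1 + b^2)


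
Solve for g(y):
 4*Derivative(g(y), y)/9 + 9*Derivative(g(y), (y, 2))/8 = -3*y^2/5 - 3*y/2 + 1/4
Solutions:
 g(y) = C1 + C2*exp(-32*y/81) - 9*y^3/20 + 1107*y^2/640 - 83907*y/10240


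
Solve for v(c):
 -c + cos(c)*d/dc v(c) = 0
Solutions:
 v(c) = C1 + Integral(c/cos(c), c)


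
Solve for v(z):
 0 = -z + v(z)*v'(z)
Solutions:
 v(z) = -sqrt(C1 + z^2)
 v(z) = sqrt(C1 + z^2)


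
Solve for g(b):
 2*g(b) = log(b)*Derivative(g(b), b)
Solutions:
 g(b) = C1*exp(2*li(b))


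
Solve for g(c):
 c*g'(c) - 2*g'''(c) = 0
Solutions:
 g(c) = C1 + Integral(C2*airyai(2^(2/3)*c/2) + C3*airybi(2^(2/3)*c/2), c)


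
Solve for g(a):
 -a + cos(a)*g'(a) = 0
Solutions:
 g(a) = C1 + Integral(a/cos(a), a)


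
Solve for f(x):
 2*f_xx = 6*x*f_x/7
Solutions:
 f(x) = C1 + C2*erfi(sqrt(42)*x/14)


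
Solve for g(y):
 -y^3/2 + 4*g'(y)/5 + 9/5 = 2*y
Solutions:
 g(y) = C1 + 5*y^4/32 + 5*y^2/4 - 9*y/4


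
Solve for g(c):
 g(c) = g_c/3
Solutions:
 g(c) = C1*exp(3*c)


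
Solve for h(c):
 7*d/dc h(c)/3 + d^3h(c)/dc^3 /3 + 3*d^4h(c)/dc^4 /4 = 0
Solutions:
 h(c) = C1 + C2*exp(c*(-8 + 8*2^(2/3)/(27*sqrt(322833) + 15341)^(1/3) + 2^(1/3)*(27*sqrt(322833) + 15341)^(1/3))/54)*sin(2^(1/3)*sqrt(3)*c*(-(27*sqrt(322833) + 15341)^(1/3) + 8*2^(1/3)/(27*sqrt(322833) + 15341)^(1/3))/54) + C3*exp(c*(-8 + 8*2^(2/3)/(27*sqrt(322833) + 15341)^(1/3) + 2^(1/3)*(27*sqrt(322833) + 15341)^(1/3))/54)*cos(2^(1/3)*sqrt(3)*c*(-(27*sqrt(322833) + 15341)^(1/3) + 8*2^(1/3)/(27*sqrt(322833) + 15341)^(1/3))/54) + C4*exp(-c*(8*2^(2/3)/(27*sqrt(322833) + 15341)^(1/3) + 4 + 2^(1/3)*(27*sqrt(322833) + 15341)^(1/3))/27)


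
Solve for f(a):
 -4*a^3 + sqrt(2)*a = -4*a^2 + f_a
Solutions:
 f(a) = C1 - a^4 + 4*a^3/3 + sqrt(2)*a^2/2


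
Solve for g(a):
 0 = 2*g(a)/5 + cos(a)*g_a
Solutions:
 g(a) = C1*(sin(a) - 1)^(1/5)/(sin(a) + 1)^(1/5)


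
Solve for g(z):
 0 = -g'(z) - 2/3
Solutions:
 g(z) = C1 - 2*z/3


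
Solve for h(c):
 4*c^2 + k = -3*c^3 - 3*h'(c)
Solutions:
 h(c) = C1 - c^4/4 - 4*c^3/9 - c*k/3


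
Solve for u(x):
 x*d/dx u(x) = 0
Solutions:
 u(x) = C1


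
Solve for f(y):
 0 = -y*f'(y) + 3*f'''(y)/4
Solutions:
 f(y) = C1 + Integral(C2*airyai(6^(2/3)*y/3) + C3*airybi(6^(2/3)*y/3), y)


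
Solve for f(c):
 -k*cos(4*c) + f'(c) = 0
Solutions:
 f(c) = C1 + k*sin(4*c)/4


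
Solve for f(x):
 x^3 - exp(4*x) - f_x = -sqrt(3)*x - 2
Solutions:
 f(x) = C1 + x^4/4 + sqrt(3)*x^2/2 + 2*x - exp(4*x)/4


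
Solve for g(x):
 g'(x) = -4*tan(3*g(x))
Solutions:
 g(x) = -asin(C1*exp(-12*x))/3 + pi/3
 g(x) = asin(C1*exp(-12*x))/3


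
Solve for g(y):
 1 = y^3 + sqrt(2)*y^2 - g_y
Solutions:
 g(y) = C1 + y^4/4 + sqrt(2)*y^3/3 - y


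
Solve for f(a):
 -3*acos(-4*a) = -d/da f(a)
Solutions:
 f(a) = C1 + 3*a*acos(-4*a) + 3*sqrt(1 - 16*a^2)/4


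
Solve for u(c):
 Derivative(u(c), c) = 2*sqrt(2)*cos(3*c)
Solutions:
 u(c) = C1 + 2*sqrt(2)*sin(3*c)/3


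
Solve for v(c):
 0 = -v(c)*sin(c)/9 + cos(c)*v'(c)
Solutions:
 v(c) = C1/cos(c)^(1/9)


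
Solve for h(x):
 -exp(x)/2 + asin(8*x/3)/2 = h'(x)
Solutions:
 h(x) = C1 + x*asin(8*x/3)/2 + sqrt(9 - 64*x^2)/16 - exp(x)/2


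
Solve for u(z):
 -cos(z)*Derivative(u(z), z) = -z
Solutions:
 u(z) = C1 + Integral(z/cos(z), z)


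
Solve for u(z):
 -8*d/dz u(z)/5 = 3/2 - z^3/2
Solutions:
 u(z) = C1 + 5*z^4/64 - 15*z/16


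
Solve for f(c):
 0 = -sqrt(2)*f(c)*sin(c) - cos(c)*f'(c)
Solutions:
 f(c) = C1*cos(c)^(sqrt(2))


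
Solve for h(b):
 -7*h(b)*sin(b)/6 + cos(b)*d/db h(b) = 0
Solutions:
 h(b) = C1/cos(b)^(7/6)


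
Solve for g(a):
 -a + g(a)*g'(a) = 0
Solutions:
 g(a) = -sqrt(C1 + a^2)
 g(a) = sqrt(C1 + a^2)


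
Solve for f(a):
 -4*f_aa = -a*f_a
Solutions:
 f(a) = C1 + C2*erfi(sqrt(2)*a/4)


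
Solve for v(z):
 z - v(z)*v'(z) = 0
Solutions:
 v(z) = -sqrt(C1 + z^2)
 v(z) = sqrt(C1 + z^2)


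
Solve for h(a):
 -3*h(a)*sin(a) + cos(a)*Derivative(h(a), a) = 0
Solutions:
 h(a) = C1/cos(a)^3


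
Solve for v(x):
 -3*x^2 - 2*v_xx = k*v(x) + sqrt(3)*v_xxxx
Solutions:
 v(x) = C1*exp(-3^(3/4)*x*sqrt(-sqrt(-sqrt(3)*k + 1) - 1)/3) + C2*exp(3^(3/4)*x*sqrt(-sqrt(-sqrt(3)*k + 1) - 1)/3) + C3*exp(-3^(3/4)*x*sqrt(sqrt(-sqrt(3)*k + 1) - 1)/3) + C4*exp(3^(3/4)*x*sqrt(sqrt(-sqrt(3)*k + 1) - 1)/3) - 3*x^2/k + 12/k^2


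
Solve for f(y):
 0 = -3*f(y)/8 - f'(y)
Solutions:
 f(y) = C1*exp(-3*y/8)


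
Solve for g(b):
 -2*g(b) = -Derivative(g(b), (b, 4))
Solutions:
 g(b) = C1*exp(-2^(1/4)*b) + C2*exp(2^(1/4)*b) + C3*sin(2^(1/4)*b) + C4*cos(2^(1/4)*b)


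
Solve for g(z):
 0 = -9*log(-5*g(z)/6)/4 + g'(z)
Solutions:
 -4*Integral(1/(log(-_y) - log(6) + log(5)), (_y, g(z)))/9 = C1 - z


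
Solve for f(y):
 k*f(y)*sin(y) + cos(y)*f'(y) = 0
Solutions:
 f(y) = C1*exp(k*log(cos(y)))


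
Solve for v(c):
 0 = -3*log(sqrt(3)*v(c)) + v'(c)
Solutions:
 -2*Integral(1/(2*log(_y) + log(3)), (_y, v(c)))/3 = C1 - c


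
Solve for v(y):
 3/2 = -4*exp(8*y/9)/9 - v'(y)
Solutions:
 v(y) = C1 - 3*y/2 - exp(8*y/9)/2


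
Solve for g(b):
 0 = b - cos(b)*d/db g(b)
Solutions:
 g(b) = C1 + Integral(b/cos(b), b)


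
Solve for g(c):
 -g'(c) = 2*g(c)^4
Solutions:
 g(c) = (-3^(2/3) - 3*3^(1/6)*I)*(1/(C1 + 2*c))^(1/3)/6
 g(c) = (-3^(2/3) + 3*3^(1/6)*I)*(1/(C1 + 2*c))^(1/3)/6
 g(c) = (1/(C1 + 6*c))^(1/3)


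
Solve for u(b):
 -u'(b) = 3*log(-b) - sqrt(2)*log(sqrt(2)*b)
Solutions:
 u(b) = C1 - b*(3 - sqrt(2))*log(b) + b*(-sqrt(2) + sqrt(2)*log(2)/2 + 3 - 3*I*pi)


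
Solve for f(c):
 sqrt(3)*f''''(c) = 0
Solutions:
 f(c) = C1 + C2*c + C3*c^2 + C4*c^3


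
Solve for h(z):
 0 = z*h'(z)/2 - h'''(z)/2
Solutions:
 h(z) = C1 + Integral(C2*airyai(z) + C3*airybi(z), z)


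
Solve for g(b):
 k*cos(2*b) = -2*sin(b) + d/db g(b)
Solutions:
 g(b) = C1 + k*sin(2*b)/2 - 2*cos(b)


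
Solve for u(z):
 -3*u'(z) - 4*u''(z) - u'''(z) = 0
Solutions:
 u(z) = C1 + C2*exp(-3*z) + C3*exp(-z)


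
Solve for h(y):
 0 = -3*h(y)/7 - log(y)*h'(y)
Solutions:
 h(y) = C1*exp(-3*li(y)/7)


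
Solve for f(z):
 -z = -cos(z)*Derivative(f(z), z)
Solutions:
 f(z) = C1 + Integral(z/cos(z), z)


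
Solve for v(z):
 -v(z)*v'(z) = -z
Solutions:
 v(z) = -sqrt(C1 + z^2)
 v(z) = sqrt(C1 + z^2)


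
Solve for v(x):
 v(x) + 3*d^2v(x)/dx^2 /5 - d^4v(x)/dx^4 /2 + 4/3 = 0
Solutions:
 v(x) = C1*exp(-sqrt(5)*x*sqrt(3 + sqrt(59))/5) + C2*exp(sqrt(5)*x*sqrt(3 + sqrt(59))/5) + C3*sin(sqrt(5)*x*sqrt(-3 + sqrt(59))/5) + C4*cos(sqrt(5)*x*sqrt(-3 + sqrt(59))/5) - 4/3


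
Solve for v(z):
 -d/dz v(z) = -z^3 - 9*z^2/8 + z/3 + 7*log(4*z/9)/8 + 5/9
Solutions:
 v(z) = C1 + z^4/4 + 3*z^3/8 - z^2/6 - 7*z*log(z)/8 - 7*z*log(2)/4 + 23*z/72 + 7*z*log(3)/4


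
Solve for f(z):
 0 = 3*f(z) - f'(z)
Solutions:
 f(z) = C1*exp(3*z)


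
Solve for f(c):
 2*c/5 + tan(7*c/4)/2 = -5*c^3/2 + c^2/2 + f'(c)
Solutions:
 f(c) = C1 + 5*c^4/8 - c^3/6 + c^2/5 - 2*log(cos(7*c/4))/7


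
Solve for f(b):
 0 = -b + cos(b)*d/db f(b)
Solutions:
 f(b) = C1 + Integral(b/cos(b), b)


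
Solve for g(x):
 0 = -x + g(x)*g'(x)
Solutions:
 g(x) = -sqrt(C1 + x^2)
 g(x) = sqrt(C1 + x^2)


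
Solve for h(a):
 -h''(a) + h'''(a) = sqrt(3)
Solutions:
 h(a) = C1 + C2*a + C3*exp(a) - sqrt(3)*a^2/2


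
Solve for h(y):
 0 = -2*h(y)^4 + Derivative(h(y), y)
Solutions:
 h(y) = (-1/(C1 + 6*y))^(1/3)
 h(y) = (-1/(C1 + 2*y))^(1/3)*(-3^(2/3) - 3*3^(1/6)*I)/6
 h(y) = (-1/(C1 + 2*y))^(1/3)*(-3^(2/3) + 3*3^(1/6)*I)/6


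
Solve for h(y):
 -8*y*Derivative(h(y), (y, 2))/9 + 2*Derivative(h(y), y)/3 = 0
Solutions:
 h(y) = C1 + C2*y^(7/4)


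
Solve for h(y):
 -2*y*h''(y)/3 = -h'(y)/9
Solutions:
 h(y) = C1 + C2*y^(7/6)


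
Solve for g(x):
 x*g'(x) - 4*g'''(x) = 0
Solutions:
 g(x) = C1 + Integral(C2*airyai(2^(1/3)*x/2) + C3*airybi(2^(1/3)*x/2), x)


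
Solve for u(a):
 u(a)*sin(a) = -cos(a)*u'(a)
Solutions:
 u(a) = C1*cos(a)


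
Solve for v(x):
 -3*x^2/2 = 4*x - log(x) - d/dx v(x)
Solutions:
 v(x) = C1 + x^3/2 + 2*x^2 - x*log(x) + x


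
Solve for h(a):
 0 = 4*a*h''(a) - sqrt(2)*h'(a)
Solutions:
 h(a) = C1 + C2*a^(sqrt(2)/4 + 1)


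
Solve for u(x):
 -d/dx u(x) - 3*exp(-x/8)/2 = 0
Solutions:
 u(x) = C1 + 12*exp(-x/8)


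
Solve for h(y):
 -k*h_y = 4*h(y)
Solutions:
 h(y) = C1*exp(-4*y/k)


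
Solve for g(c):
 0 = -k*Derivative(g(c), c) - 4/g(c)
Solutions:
 g(c) = -sqrt(C1 - 8*c/k)
 g(c) = sqrt(C1 - 8*c/k)


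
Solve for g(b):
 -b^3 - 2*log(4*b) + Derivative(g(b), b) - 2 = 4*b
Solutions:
 g(b) = C1 + b^4/4 + 2*b^2 + 2*b*log(b) + b*log(16)


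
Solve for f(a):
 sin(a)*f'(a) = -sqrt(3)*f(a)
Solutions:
 f(a) = C1*(cos(a) + 1)^(sqrt(3)/2)/(cos(a) - 1)^(sqrt(3)/2)


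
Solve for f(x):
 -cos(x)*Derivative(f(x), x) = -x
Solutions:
 f(x) = C1 + Integral(x/cos(x), x)


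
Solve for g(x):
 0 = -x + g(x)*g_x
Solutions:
 g(x) = -sqrt(C1 + x^2)
 g(x) = sqrt(C1 + x^2)


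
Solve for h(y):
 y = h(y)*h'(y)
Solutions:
 h(y) = -sqrt(C1 + y^2)
 h(y) = sqrt(C1 + y^2)


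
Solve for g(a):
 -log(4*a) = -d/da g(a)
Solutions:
 g(a) = C1 + a*log(a) - a + a*log(4)


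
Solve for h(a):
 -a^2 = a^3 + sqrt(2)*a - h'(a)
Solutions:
 h(a) = C1 + a^4/4 + a^3/3 + sqrt(2)*a^2/2


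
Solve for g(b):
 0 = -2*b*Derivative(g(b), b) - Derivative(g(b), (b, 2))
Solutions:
 g(b) = C1 + C2*erf(b)


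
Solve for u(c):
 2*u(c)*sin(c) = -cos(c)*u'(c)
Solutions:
 u(c) = C1*cos(c)^2


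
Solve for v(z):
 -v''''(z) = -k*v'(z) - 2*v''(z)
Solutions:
 v(z) = C1 + C2*exp(2^(1/3)*z*(6^(1/3)*(-9*k + sqrt(3)*sqrt(27*k^2 - 32))^(1/3)/12 - 2^(1/3)*3^(5/6)*I*(-9*k + sqrt(3)*sqrt(27*k^2 - 32))^(1/3)/12 - 4/((-3^(1/3) + 3^(5/6)*I)*(-9*k + sqrt(3)*sqrt(27*k^2 - 32))^(1/3)))) + C3*exp(2^(1/3)*z*(6^(1/3)*(-9*k + sqrt(3)*sqrt(27*k^2 - 32))^(1/3)/12 + 2^(1/3)*3^(5/6)*I*(-9*k + sqrt(3)*sqrt(27*k^2 - 32))^(1/3)/12 + 4/((3^(1/3) + 3^(5/6)*I)*(-9*k + sqrt(3)*sqrt(27*k^2 - 32))^(1/3)))) + C4*exp(-6^(1/3)*z*(2^(1/3)*(-9*k + sqrt(3)*sqrt(27*k^2 - 32))^(1/3) + 4*3^(1/3)/(-9*k + sqrt(3)*sqrt(27*k^2 - 32))^(1/3))/6)


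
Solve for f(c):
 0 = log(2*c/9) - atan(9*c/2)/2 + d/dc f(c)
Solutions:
 f(c) = C1 - c*log(c) + c*atan(9*c/2)/2 - c*log(2) + c + 2*c*log(3) - log(81*c^2 + 4)/18


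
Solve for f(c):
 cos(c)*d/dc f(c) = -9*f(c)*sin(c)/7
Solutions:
 f(c) = C1*cos(c)^(9/7)


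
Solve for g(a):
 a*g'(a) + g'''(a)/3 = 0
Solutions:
 g(a) = C1 + Integral(C2*airyai(-3^(1/3)*a) + C3*airybi(-3^(1/3)*a), a)


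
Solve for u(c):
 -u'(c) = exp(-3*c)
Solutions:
 u(c) = C1 + exp(-3*c)/3


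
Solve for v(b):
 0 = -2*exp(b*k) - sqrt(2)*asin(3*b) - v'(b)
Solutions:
 v(b) = C1 - sqrt(2)*(b*asin(3*b) + sqrt(1 - 9*b^2)/3) - 2*Piecewise((exp(b*k)/k, Ne(k, 0)), (b, True))


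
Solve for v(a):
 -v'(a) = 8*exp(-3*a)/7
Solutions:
 v(a) = C1 + 8*exp(-3*a)/21


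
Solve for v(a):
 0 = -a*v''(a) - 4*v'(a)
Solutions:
 v(a) = C1 + C2/a^3


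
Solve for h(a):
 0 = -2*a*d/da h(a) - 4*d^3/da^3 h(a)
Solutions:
 h(a) = C1 + Integral(C2*airyai(-2^(2/3)*a/2) + C3*airybi(-2^(2/3)*a/2), a)


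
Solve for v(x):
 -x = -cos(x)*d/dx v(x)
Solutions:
 v(x) = C1 + Integral(x/cos(x), x)


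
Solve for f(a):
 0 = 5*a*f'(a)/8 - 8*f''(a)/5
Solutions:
 f(a) = C1 + C2*erfi(5*sqrt(2)*a/16)


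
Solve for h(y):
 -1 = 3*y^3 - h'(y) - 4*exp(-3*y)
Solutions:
 h(y) = C1 + 3*y^4/4 + y + 4*exp(-3*y)/3


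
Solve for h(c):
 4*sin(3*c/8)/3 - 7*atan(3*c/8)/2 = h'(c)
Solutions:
 h(c) = C1 - 7*c*atan(3*c/8)/2 + 14*log(9*c^2 + 64)/3 - 32*cos(3*c/8)/9


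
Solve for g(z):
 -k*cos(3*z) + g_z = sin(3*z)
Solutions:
 g(z) = C1 + k*sin(3*z)/3 - cos(3*z)/3


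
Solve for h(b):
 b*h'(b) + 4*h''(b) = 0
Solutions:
 h(b) = C1 + C2*erf(sqrt(2)*b/4)


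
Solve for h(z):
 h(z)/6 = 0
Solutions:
 h(z) = 0


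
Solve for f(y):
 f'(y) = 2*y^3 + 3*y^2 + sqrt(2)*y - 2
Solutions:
 f(y) = C1 + y^4/2 + y^3 + sqrt(2)*y^2/2 - 2*y


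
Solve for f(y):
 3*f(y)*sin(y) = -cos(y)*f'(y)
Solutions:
 f(y) = C1*cos(y)^3


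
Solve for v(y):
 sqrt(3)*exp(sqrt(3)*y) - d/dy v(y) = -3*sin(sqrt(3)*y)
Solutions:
 v(y) = C1 + exp(sqrt(3)*y) - sqrt(3)*cos(sqrt(3)*y)


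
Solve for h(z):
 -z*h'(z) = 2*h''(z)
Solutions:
 h(z) = C1 + C2*erf(z/2)


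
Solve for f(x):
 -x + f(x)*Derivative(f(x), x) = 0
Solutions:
 f(x) = -sqrt(C1 + x^2)
 f(x) = sqrt(C1 + x^2)


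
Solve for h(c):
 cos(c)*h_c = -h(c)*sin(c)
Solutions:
 h(c) = C1*cos(c)


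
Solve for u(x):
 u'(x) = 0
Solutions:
 u(x) = C1


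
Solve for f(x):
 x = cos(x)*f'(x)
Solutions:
 f(x) = C1 + Integral(x/cos(x), x)


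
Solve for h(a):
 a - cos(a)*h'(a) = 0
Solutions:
 h(a) = C1 + Integral(a/cos(a), a)


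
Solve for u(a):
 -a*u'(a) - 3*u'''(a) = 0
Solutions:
 u(a) = C1 + Integral(C2*airyai(-3^(2/3)*a/3) + C3*airybi(-3^(2/3)*a/3), a)


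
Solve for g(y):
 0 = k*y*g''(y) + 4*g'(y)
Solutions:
 g(y) = C1 + y^(((re(k) - 4)*re(k) + im(k)^2)/(re(k)^2 + im(k)^2))*(C2*sin(4*log(y)*Abs(im(k))/(re(k)^2 + im(k)^2)) + C3*cos(4*log(y)*im(k)/(re(k)^2 + im(k)^2)))


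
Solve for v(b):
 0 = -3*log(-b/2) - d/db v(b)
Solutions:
 v(b) = C1 - 3*b*log(-b) + 3*b*(log(2) + 1)


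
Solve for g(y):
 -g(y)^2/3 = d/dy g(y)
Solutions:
 g(y) = 3/(C1 + y)


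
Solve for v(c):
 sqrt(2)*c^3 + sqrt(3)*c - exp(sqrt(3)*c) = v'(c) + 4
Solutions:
 v(c) = C1 + sqrt(2)*c^4/4 + sqrt(3)*c^2/2 - 4*c - sqrt(3)*exp(sqrt(3)*c)/3


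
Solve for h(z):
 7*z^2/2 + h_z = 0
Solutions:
 h(z) = C1 - 7*z^3/6


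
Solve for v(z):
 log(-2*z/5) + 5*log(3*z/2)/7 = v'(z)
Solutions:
 v(z) = C1 + 12*z*log(z)/7 + z*(-12/7 - log(5) + 2*log(2)/7 + 5*log(3)/7 + I*pi)


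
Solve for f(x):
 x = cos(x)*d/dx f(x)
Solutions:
 f(x) = C1 + Integral(x/cos(x), x)


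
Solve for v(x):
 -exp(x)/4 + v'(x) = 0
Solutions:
 v(x) = C1 + exp(x)/4


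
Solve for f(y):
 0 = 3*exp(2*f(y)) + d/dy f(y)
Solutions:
 f(y) = log(-sqrt(-1/(C1 - 3*y))) - log(2)/2
 f(y) = log(-1/(C1 - 3*y))/2 - log(2)/2


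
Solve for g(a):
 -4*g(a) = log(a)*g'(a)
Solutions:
 g(a) = C1*exp(-4*li(a))


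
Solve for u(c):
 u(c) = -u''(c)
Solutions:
 u(c) = C1*sin(c) + C2*cos(c)


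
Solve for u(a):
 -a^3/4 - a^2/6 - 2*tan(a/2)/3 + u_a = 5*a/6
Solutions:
 u(a) = C1 + a^4/16 + a^3/18 + 5*a^2/12 - 4*log(cos(a/2))/3


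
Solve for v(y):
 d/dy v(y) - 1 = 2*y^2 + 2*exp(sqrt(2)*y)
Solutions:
 v(y) = C1 + 2*y^3/3 + y + sqrt(2)*exp(sqrt(2)*y)


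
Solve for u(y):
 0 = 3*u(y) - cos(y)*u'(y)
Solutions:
 u(y) = C1*(sin(y) + 1)^(3/2)/(sin(y) - 1)^(3/2)


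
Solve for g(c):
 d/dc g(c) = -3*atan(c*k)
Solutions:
 g(c) = C1 - 3*Piecewise((c*atan(c*k) - log(c^2*k^2 + 1)/(2*k), Ne(k, 0)), (0, True))


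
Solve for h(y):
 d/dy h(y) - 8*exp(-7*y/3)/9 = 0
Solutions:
 h(y) = C1 - 8*exp(-7*y/3)/21


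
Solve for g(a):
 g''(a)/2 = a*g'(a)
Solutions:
 g(a) = C1 + C2*erfi(a)


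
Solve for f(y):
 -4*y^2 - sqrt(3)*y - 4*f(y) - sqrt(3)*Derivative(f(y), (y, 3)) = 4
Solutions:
 f(y) = C3*exp(-2^(2/3)*3^(5/6)*y/3) - y^2 - sqrt(3)*y/4 + (C1*sin(2^(2/3)*3^(1/3)*y/2) + C2*cos(2^(2/3)*3^(1/3)*y/2))*exp(2^(2/3)*3^(5/6)*y/6) - 1


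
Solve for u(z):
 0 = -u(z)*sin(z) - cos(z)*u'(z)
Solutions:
 u(z) = C1*cos(z)


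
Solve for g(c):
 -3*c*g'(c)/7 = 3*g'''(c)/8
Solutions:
 g(c) = C1 + Integral(C2*airyai(-2*7^(2/3)*c/7) + C3*airybi(-2*7^(2/3)*c/7), c)


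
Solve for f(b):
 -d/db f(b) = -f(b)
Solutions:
 f(b) = C1*exp(b)


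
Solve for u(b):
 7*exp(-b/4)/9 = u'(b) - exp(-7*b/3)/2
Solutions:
 u(b) = C1 - 3*exp(-7*b/3)/14 - 28*exp(-b/4)/9


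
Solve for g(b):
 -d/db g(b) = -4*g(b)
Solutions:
 g(b) = C1*exp(4*b)


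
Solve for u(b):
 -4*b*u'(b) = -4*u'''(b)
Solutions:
 u(b) = C1 + Integral(C2*airyai(b) + C3*airybi(b), b)


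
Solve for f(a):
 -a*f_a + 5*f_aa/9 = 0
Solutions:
 f(a) = C1 + C2*erfi(3*sqrt(10)*a/10)


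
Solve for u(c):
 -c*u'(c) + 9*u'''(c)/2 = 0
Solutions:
 u(c) = C1 + Integral(C2*airyai(6^(1/3)*c/3) + C3*airybi(6^(1/3)*c/3), c)


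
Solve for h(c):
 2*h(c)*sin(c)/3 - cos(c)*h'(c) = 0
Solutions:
 h(c) = C1/cos(c)^(2/3)


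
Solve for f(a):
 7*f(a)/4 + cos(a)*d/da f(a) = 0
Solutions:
 f(a) = C1*(sin(a) - 1)^(7/8)/(sin(a) + 1)^(7/8)


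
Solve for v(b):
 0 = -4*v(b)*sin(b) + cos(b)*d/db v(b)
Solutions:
 v(b) = C1/cos(b)^4


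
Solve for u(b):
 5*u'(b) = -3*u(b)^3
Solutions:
 u(b) = -sqrt(10)*sqrt(-1/(C1 - 3*b))/2
 u(b) = sqrt(10)*sqrt(-1/(C1 - 3*b))/2


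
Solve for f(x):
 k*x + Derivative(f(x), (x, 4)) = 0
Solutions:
 f(x) = C1 + C2*x + C3*x^2 + C4*x^3 - k*x^5/120


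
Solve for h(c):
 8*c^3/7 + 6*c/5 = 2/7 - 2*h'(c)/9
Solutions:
 h(c) = C1 - 9*c^4/7 - 27*c^2/10 + 9*c/7


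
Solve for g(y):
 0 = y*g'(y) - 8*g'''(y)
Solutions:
 g(y) = C1 + Integral(C2*airyai(y/2) + C3*airybi(y/2), y)


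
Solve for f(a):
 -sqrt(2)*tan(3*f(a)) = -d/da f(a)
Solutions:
 f(a) = -asin(C1*exp(3*sqrt(2)*a))/3 + pi/3
 f(a) = asin(C1*exp(3*sqrt(2)*a))/3


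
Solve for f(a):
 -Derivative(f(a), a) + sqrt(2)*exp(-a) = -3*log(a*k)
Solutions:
 f(a) = C1 + 3*a*log(a*k) - 3*a - sqrt(2)*exp(-a)


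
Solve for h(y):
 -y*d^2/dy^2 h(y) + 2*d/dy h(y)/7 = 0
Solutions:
 h(y) = C1 + C2*y^(9/7)


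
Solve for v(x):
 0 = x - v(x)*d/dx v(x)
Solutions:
 v(x) = -sqrt(C1 + x^2)
 v(x) = sqrt(C1 + x^2)


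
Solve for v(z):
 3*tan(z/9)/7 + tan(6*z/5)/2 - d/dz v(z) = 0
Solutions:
 v(z) = C1 - 27*log(cos(z/9))/7 - 5*log(cos(6*z/5))/12


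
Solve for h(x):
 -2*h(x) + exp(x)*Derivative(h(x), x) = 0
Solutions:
 h(x) = C1*exp(-2*exp(-x))


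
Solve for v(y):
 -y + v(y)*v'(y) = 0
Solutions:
 v(y) = -sqrt(C1 + y^2)
 v(y) = sqrt(C1 + y^2)


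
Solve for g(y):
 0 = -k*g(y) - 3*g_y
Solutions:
 g(y) = C1*exp(-k*y/3)


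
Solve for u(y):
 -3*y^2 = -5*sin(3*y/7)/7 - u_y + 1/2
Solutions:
 u(y) = C1 + y^3 + y/2 + 5*cos(3*y/7)/3


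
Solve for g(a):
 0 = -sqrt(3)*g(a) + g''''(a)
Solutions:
 g(a) = C1*exp(-3^(1/8)*a) + C2*exp(3^(1/8)*a) + C3*sin(3^(1/8)*a) + C4*cos(3^(1/8)*a)


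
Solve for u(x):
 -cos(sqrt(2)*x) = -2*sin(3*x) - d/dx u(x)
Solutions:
 u(x) = C1 + sqrt(2)*sin(sqrt(2)*x)/2 + 2*cos(3*x)/3


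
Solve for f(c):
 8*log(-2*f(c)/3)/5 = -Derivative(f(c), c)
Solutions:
 5*Integral(1/(log(-_y) - log(3) + log(2)), (_y, f(c)))/8 = C1 - c


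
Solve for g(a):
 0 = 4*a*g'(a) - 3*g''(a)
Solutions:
 g(a) = C1 + C2*erfi(sqrt(6)*a/3)


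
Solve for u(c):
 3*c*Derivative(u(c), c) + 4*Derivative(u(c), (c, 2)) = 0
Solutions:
 u(c) = C1 + C2*erf(sqrt(6)*c/4)


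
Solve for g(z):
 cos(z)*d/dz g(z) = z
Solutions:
 g(z) = C1 + Integral(z/cos(z), z)


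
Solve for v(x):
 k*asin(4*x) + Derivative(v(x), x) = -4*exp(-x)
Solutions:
 v(x) = C1 - k*x*asin(4*x) - k*sqrt(1 - 16*x^2)/4 + 4*exp(-x)


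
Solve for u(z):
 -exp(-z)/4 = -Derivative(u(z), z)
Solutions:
 u(z) = C1 - exp(-z)/4


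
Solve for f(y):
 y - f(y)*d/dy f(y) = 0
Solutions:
 f(y) = -sqrt(C1 + y^2)
 f(y) = sqrt(C1 + y^2)


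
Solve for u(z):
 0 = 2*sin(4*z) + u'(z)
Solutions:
 u(z) = C1 + cos(4*z)/2


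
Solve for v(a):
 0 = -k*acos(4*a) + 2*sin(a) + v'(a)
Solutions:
 v(a) = C1 + k*(a*acos(4*a) - sqrt(1 - 16*a^2)/4) + 2*cos(a)


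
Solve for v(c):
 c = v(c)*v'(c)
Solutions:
 v(c) = -sqrt(C1 + c^2)
 v(c) = sqrt(C1 + c^2)


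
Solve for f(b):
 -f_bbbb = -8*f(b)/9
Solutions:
 f(b) = C1*exp(-2^(3/4)*sqrt(3)*b/3) + C2*exp(2^(3/4)*sqrt(3)*b/3) + C3*sin(2^(3/4)*sqrt(3)*b/3) + C4*cos(2^(3/4)*sqrt(3)*b/3)


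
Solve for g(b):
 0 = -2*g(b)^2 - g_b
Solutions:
 g(b) = 1/(C1 + 2*b)


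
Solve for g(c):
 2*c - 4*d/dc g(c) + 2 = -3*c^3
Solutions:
 g(c) = C1 + 3*c^4/16 + c^2/4 + c/2


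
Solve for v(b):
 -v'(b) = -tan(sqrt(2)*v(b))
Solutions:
 v(b) = sqrt(2)*(pi - asin(C1*exp(sqrt(2)*b)))/2
 v(b) = sqrt(2)*asin(C1*exp(sqrt(2)*b))/2


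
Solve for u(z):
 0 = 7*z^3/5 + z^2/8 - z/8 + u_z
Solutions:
 u(z) = C1 - 7*z^4/20 - z^3/24 + z^2/16


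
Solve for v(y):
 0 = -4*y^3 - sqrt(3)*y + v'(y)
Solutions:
 v(y) = C1 + y^4 + sqrt(3)*y^2/2


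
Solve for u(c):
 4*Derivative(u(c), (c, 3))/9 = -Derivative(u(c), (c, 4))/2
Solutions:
 u(c) = C1 + C2*c + C3*c^2 + C4*exp(-8*c/9)


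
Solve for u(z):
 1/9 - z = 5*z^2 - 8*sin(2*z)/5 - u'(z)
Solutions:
 u(z) = C1 + 5*z^3/3 + z^2/2 - z/9 + 4*cos(2*z)/5


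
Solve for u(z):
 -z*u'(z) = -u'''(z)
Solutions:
 u(z) = C1 + Integral(C2*airyai(z) + C3*airybi(z), z)


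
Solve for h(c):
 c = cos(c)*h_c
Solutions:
 h(c) = C1 + Integral(c/cos(c), c)


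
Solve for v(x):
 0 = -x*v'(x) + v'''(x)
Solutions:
 v(x) = C1 + Integral(C2*airyai(x) + C3*airybi(x), x)


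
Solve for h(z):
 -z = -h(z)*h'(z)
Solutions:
 h(z) = -sqrt(C1 + z^2)
 h(z) = sqrt(C1 + z^2)


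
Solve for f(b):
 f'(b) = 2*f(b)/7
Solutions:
 f(b) = C1*exp(2*b/7)


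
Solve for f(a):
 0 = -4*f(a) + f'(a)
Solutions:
 f(a) = C1*exp(4*a)


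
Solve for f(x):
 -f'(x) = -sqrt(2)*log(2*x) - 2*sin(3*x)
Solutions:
 f(x) = C1 + sqrt(2)*x*(log(x) - 1) + sqrt(2)*x*log(2) - 2*cos(3*x)/3


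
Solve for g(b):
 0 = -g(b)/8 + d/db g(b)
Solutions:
 g(b) = C1*exp(b/8)


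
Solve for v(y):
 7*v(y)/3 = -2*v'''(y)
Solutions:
 v(y) = C3*exp(-6^(2/3)*7^(1/3)*y/6) + (C1*sin(2^(2/3)*3^(1/6)*7^(1/3)*y/4) + C2*cos(2^(2/3)*3^(1/6)*7^(1/3)*y/4))*exp(6^(2/3)*7^(1/3)*y/12)


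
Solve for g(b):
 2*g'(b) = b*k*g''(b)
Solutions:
 g(b) = C1 + b^(((re(k) + 2)*re(k) + im(k)^2)/(re(k)^2 + im(k)^2))*(C2*sin(2*log(b)*Abs(im(k))/(re(k)^2 + im(k)^2)) + C3*cos(2*log(b)*im(k)/(re(k)^2 + im(k)^2)))


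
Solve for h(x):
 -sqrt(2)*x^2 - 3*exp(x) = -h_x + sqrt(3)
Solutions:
 h(x) = C1 + sqrt(2)*x^3/3 + sqrt(3)*x + 3*exp(x)


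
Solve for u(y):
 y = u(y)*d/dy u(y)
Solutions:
 u(y) = -sqrt(C1 + y^2)
 u(y) = sqrt(C1 + y^2)


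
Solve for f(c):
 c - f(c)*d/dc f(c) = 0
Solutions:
 f(c) = -sqrt(C1 + c^2)
 f(c) = sqrt(C1 + c^2)


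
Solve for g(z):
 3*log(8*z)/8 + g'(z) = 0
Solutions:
 g(z) = C1 - 3*z*log(z)/8 - 9*z*log(2)/8 + 3*z/8


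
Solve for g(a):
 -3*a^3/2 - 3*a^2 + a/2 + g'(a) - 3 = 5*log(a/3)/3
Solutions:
 g(a) = C1 + 3*a^4/8 + a^3 - a^2/4 + 5*a*log(a)/3 - 5*a*log(3)/3 + 4*a/3


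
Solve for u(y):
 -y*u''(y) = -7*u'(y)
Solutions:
 u(y) = C1 + C2*y^8


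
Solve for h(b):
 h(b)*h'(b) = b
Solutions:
 h(b) = -sqrt(C1 + b^2)
 h(b) = sqrt(C1 + b^2)


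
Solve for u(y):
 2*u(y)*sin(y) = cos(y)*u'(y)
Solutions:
 u(y) = C1/cos(y)^2


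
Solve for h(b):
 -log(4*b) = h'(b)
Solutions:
 h(b) = C1 - b*log(b) - b*log(4) + b


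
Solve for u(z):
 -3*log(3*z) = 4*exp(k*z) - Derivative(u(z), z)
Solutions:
 u(z) = C1 + 3*z*log(z) + 3*z*(-1 + log(3)) + Piecewise((4*exp(k*z)/k, Ne(k, 0)), (4*z, True))


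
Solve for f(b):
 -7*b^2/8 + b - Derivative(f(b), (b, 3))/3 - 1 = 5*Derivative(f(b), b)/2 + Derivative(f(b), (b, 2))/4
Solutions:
 f(b) = C1 - 7*b^3/60 + 47*b^2/200 - 1061*b/3000 + (C2*sin(sqrt(471)*b/8) + C3*cos(sqrt(471)*b/8))*exp(-3*b/8)


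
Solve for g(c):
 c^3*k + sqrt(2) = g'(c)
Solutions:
 g(c) = C1 + c^4*k/4 + sqrt(2)*c


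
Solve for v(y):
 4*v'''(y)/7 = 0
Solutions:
 v(y) = C1 + C2*y + C3*y^2


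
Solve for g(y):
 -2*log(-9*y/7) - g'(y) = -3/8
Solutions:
 g(y) = C1 - 2*y*log(-y) + y*(-4*log(3) + 19/8 + 2*log(7))


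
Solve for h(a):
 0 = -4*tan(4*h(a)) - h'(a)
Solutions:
 h(a) = -asin(C1*exp(-16*a))/4 + pi/4
 h(a) = asin(C1*exp(-16*a))/4


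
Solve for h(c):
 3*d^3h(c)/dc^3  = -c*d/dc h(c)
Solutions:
 h(c) = C1 + Integral(C2*airyai(-3^(2/3)*c/3) + C3*airybi(-3^(2/3)*c/3), c)


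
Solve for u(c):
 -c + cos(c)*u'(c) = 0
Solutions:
 u(c) = C1 + Integral(c/cos(c), c)


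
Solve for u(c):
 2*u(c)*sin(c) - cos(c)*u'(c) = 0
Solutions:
 u(c) = C1/cos(c)^2


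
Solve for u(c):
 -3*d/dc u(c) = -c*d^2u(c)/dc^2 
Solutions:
 u(c) = C1 + C2*c^4


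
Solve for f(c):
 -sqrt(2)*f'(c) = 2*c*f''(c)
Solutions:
 f(c) = C1 + C2*c^(1 - sqrt(2)/2)


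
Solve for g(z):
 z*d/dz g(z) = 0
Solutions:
 g(z) = C1


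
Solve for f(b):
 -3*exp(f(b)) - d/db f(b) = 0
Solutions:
 f(b) = log(1/(C1 + 3*b))


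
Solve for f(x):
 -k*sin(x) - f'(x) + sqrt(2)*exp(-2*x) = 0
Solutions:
 f(x) = C1 + k*cos(x) - sqrt(2)*exp(-2*x)/2


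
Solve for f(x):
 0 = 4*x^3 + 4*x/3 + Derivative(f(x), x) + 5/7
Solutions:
 f(x) = C1 - x^4 - 2*x^2/3 - 5*x/7


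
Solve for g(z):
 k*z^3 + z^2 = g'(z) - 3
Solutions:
 g(z) = C1 + k*z^4/4 + z^3/3 + 3*z


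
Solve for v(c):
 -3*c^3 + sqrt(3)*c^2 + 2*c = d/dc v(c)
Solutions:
 v(c) = C1 - 3*c^4/4 + sqrt(3)*c^3/3 + c^2


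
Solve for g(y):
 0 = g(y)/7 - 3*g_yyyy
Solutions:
 g(y) = C1*exp(-21^(3/4)*y/21) + C2*exp(21^(3/4)*y/21) + C3*sin(21^(3/4)*y/21) + C4*cos(21^(3/4)*y/21)


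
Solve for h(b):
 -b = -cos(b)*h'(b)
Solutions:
 h(b) = C1 + Integral(b/cos(b), b)


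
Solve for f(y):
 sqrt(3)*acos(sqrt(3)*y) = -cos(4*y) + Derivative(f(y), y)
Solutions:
 f(y) = C1 + sqrt(3)*(y*acos(sqrt(3)*y) - sqrt(3)*sqrt(1 - 3*y^2)/3) + sin(4*y)/4


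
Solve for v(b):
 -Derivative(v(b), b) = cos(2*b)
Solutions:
 v(b) = C1 - sin(2*b)/2


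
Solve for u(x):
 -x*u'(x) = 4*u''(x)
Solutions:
 u(x) = C1 + C2*erf(sqrt(2)*x/4)


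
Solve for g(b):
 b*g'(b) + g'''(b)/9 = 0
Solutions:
 g(b) = C1 + Integral(C2*airyai(-3^(2/3)*b) + C3*airybi(-3^(2/3)*b), b)


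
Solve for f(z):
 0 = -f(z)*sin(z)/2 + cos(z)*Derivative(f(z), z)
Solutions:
 f(z) = C1/sqrt(cos(z))


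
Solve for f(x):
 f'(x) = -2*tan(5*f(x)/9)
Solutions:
 f(x) = -9*asin(C1*exp(-10*x/9))/5 + 9*pi/5
 f(x) = 9*asin(C1*exp(-10*x/9))/5


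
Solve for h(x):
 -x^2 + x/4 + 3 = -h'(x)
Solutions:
 h(x) = C1 + x^3/3 - x^2/8 - 3*x


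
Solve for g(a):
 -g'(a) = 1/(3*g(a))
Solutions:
 g(a) = -sqrt(C1 - 6*a)/3
 g(a) = sqrt(C1 - 6*a)/3


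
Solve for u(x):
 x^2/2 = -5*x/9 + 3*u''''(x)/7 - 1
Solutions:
 u(x) = C1 + C2*x + C3*x^2 + C4*x^3 + 7*x^6/2160 + 7*x^5/648 + 7*x^4/72


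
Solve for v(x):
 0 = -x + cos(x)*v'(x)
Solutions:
 v(x) = C1 + Integral(x/cos(x), x)


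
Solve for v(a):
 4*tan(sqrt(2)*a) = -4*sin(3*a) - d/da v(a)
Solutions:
 v(a) = C1 + 2*sqrt(2)*log(cos(sqrt(2)*a)) + 4*cos(3*a)/3


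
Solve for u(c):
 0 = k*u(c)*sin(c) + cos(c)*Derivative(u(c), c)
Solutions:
 u(c) = C1*exp(k*log(cos(c)))


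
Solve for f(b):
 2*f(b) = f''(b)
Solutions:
 f(b) = C1*exp(-sqrt(2)*b) + C2*exp(sqrt(2)*b)


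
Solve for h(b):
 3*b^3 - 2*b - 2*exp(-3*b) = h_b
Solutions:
 h(b) = C1 + 3*b^4/4 - b^2 + 2*exp(-3*b)/3


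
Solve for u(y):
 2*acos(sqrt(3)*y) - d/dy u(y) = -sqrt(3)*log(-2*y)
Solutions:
 u(y) = C1 + sqrt(3)*y*(log(-y) - 1) + 2*y*acos(sqrt(3)*y) + sqrt(3)*y*log(2) - 2*sqrt(3)*sqrt(1 - 3*y^2)/3


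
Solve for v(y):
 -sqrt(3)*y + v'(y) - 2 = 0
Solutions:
 v(y) = C1 + sqrt(3)*y^2/2 + 2*y


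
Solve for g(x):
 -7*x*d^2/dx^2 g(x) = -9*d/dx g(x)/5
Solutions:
 g(x) = C1 + C2*x^(44/35)


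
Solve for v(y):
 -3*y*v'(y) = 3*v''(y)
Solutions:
 v(y) = C1 + C2*erf(sqrt(2)*y/2)


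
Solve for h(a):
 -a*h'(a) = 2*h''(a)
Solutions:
 h(a) = C1 + C2*erf(a/2)


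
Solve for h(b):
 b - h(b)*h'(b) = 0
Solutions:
 h(b) = -sqrt(C1 + b^2)
 h(b) = sqrt(C1 + b^2)


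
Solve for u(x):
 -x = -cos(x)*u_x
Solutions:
 u(x) = C1 + Integral(x/cos(x), x)


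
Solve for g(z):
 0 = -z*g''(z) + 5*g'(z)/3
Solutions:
 g(z) = C1 + C2*z^(8/3)


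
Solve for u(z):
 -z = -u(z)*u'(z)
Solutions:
 u(z) = -sqrt(C1 + z^2)
 u(z) = sqrt(C1 + z^2)


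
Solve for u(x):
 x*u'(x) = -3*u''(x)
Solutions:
 u(x) = C1 + C2*erf(sqrt(6)*x/6)


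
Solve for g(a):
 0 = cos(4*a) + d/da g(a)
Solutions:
 g(a) = C1 - sin(4*a)/4


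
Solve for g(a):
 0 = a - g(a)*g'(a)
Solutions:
 g(a) = -sqrt(C1 + a^2)
 g(a) = sqrt(C1 + a^2)


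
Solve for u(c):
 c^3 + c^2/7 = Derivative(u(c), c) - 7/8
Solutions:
 u(c) = C1 + c^4/4 + c^3/21 + 7*c/8


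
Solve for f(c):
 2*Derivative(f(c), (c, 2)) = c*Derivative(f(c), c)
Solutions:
 f(c) = C1 + C2*erfi(c/2)


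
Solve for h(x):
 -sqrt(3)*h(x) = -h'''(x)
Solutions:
 h(x) = C3*exp(3^(1/6)*x) + (C1*sin(3^(2/3)*x/2) + C2*cos(3^(2/3)*x/2))*exp(-3^(1/6)*x/2)


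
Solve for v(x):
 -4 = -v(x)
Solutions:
 v(x) = 4


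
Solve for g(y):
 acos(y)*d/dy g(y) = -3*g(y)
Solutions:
 g(y) = C1*exp(-3*Integral(1/acos(y), y))


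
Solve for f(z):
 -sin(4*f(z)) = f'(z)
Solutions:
 f(z) = -acos((-C1 - exp(8*z))/(C1 - exp(8*z)))/4 + pi/2
 f(z) = acos((-C1 - exp(8*z))/(C1 - exp(8*z)))/4


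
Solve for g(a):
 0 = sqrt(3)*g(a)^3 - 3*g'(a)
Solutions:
 g(a) = -sqrt(6)*sqrt(-1/(C1 + sqrt(3)*a))/2
 g(a) = sqrt(6)*sqrt(-1/(C1 + sqrt(3)*a))/2


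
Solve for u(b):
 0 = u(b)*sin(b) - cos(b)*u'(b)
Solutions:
 u(b) = C1/cos(b)


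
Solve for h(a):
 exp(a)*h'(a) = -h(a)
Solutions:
 h(a) = C1*exp(exp(-a))


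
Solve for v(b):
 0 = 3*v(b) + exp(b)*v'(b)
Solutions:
 v(b) = C1*exp(3*exp(-b))


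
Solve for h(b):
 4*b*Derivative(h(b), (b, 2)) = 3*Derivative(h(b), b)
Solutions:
 h(b) = C1 + C2*b^(7/4)


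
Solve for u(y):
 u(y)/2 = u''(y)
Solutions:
 u(y) = C1*exp(-sqrt(2)*y/2) + C2*exp(sqrt(2)*y/2)


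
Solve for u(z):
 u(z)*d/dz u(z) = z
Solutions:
 u(z) = -sqrt(C1 + z^2)
 u(z) = sqrt(C1 + z^2)


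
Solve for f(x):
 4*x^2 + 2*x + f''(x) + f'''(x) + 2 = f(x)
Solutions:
 f(x) = C1*exp(-x*(2*2^(1/3)/(3*sqrt(69) + 25)^(1/3) + 4 + 2^(2/3)*(3*sqrt(69) + 25)^(1/3))/12)*sin(2^(1/3)*sqrt(3)*x*(-2^(1/3)*(3*sqrt(69) + 25)^(1/3) + 2/(3*sqrt(69) + 25)^(1/3))/12) + C2*exp(-x*(2*2^(1/3)/(3*sqrt(69) + 25)^(1/3) + 4 + 2^(2/3)*(3*sqrt(69) + 25)^(1/3))/12)*cos(2^(1/3)*sqrt(3)*x*(-2^(1/3)*(3*sqrt(69) + 25)^(1/3) + 2/(3*sqrt(69) + 25)^(1/3))/12) + C3*exp(x*(-2 + 2*2^(1/3)/(3*sqrt(69) + 25)^(1/3) + 2^(2/3)*(3*sqrt(69) + 25)^(1/3))/6) + 4*x^2 + 2*x + 10


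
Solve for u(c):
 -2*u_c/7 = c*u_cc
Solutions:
 u(c) = C1 + C2*c^(5/7)


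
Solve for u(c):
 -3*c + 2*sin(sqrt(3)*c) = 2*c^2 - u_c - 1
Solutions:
 u(c) = C1 + 2*c^3/3 + 3*c^2/2 - c + 2*sqrt(3)*cos(sqrt(3)*c)/3


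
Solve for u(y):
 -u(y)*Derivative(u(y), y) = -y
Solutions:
 u(y) = -sqrt(C1 + y^2)
 u(y) = sqrt(C1 + y^2)


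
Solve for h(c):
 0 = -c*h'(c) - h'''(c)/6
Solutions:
 h(c) = C1 + Integral(C2*airyai(-6^(1/3)*c) + C3*airybi(-6^(1/3)*c), c)


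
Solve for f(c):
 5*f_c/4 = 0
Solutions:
 f(c) = C1


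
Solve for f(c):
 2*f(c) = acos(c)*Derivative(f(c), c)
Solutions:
 f(c) = C1*exp(2*Integral(1/acos(c), c))


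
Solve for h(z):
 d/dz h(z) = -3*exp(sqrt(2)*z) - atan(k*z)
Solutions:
 h(z) = C1 - Piecewise((z*atan(k*z) - log(k^2*z^2 + 1)/(2*k), Ne(k, 0)), (0, True)) - 3*sqrt(2)*exp(sqrt(2)*z)/2


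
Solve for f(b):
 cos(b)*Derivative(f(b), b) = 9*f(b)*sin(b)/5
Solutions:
 f(b) = C1/cos(b)^(9/5)


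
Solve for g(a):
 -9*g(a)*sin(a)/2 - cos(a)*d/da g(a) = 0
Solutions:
 g(a) = C1*cos(a)^(9/2)


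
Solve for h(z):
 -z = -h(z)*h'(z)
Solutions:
 h(z) = -sqrt(C1 + z^2)
 h(z) = sqrt(C1 + z^2)


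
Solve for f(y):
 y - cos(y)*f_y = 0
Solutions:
 f(y) = C1 + Integral(y/cos(y), y)


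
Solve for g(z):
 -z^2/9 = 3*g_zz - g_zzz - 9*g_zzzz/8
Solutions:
 g(z) = C1 + C2*z + C3*exp(2*z*(-2 + sqrt(58))/9) + C4*exp(-2*z*(2 + sqrt(58))/9) - z^4/324 - z^3/243 - 35*z^2/1944


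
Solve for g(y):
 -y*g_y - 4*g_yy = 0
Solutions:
 g(y) = C1 + C2*erf(sqrt(2)*y/4)


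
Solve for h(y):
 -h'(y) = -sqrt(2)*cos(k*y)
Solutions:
 h(y) = C1 + sqrt(2)*sin(k*y)/k


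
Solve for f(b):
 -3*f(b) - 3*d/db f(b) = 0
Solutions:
 f(b) = C1*exp(-b)


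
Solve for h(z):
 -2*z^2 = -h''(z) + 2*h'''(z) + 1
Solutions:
 h(z) = C1 + C2*z + C3*exp(z/2) + z^4/6 + 4*z^3/3 + 17*z^2/2


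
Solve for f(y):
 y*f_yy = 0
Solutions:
 f(y) = C1 + C2*y


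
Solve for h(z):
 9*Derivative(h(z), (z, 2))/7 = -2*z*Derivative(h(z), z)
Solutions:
 h(z) = C1 + C2*erf(sqrt(7)*z/3)


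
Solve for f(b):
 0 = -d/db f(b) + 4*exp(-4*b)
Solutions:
 f(b) = C1 - exp(-4*b)


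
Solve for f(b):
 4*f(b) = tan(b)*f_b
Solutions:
 f(b) = C1*sin(b)^4


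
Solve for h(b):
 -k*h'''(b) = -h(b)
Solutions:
 h(b) = C1*exp(b*(1/k)^(1/3)) + C2*exp(b*(-1 + sqrt(3)*I)*(1/k)^(1/3)/2) + C3*exp(-b*(1 + sqrt(3)*I)*(1/k)^(1/3)/2)


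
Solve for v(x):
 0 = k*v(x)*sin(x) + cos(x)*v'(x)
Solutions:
 v(x) = C1*exp(k*log(cos(x)))


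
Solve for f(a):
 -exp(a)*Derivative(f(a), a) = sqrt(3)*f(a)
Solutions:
 f(a) = C1*exp(sqrt(3)*exp(-a))


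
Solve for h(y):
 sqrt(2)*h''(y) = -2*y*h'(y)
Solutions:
 h(y) = C1 + C2*erf(2^(3/4)*y/2)


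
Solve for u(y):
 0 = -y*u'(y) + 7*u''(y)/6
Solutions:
 u(y) = C1 + C2*erfi(sqrt(21)*y/7)
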